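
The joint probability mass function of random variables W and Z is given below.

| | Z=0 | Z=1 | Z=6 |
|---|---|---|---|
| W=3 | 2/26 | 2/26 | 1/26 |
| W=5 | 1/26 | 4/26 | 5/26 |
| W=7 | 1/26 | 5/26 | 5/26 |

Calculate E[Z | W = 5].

P(W = 5) = 5/13.
Σ Z·P over the event = 0·(1/26) + 1·(4/26) + 6·(5/26) = 17/13.
E[Z | W = 5] = (17/13) / (5/13) = 17/5.

17/5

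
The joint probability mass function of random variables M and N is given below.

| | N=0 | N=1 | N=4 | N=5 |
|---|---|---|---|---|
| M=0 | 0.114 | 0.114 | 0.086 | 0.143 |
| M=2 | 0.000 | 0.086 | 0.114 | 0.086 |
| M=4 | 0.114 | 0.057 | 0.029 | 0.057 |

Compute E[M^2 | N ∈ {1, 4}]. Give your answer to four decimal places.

4.4774

P(N ∈ {1, 4}) = 0.486.
Σ M^2·P over the event = 0·(0.114) + 0·(0.086) + 4·(0.086) + 4·(0.114) + 16·(0.057) + 16·(0.029) = 2.176.
E[M^2 | N ∈ {1, 4}] = (2.176) / (0.486) = 4.4774.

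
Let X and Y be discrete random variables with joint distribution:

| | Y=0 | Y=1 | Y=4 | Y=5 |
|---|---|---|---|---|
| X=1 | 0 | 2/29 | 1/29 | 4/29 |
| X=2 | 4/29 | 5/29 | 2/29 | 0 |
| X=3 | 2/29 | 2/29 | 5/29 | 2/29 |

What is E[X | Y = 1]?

P(Y = 1) = 9/29.
Σ X·P over the event = 1·(2/29) + 2·(5/29) + 3·(2/29) = 18/29.
E[X | Y = 1] = (18/29) / (9/29) = 2.

2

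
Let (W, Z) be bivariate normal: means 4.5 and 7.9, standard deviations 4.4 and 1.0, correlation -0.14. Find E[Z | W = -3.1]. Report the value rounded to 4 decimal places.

8.1418

E[Z | W=x] = μ_Z + ρ(σ_Z/σ_W)(x − μ_W) for jointly normal variables.
E[Z | W=-3.1] = 7.9 + (-0.14)·(1.0/4.4)·(-3.1 − (4.5)) = 7.9 + (-0.031818)·(-7.6) = 8.1418.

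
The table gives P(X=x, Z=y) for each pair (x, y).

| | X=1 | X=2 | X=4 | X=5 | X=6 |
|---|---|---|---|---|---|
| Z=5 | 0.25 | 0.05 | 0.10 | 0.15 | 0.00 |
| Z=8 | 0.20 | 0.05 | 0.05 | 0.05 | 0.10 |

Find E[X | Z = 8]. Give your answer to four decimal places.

P(Z = 8) = 0.45.
Σ X·P over the event = 1·(0.20) + 2·(0.05) + 4·(0.05) + 5·(0.05) + 6·(0.10) = 1.35.
E[X | Z = 8] = (1.35) / (0.45) = 3.0000.

3.0000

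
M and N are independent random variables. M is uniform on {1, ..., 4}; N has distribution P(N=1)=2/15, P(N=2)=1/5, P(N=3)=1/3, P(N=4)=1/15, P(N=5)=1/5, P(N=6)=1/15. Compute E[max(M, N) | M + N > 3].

P(M + N > 3) = 53/60.
Summing max(M,N)·P(x,y) over outcomes with M + N > 3 gives 103/30.
E[max(M, N) | M + N > 3] = (103/30) / (53/60) = 206/53.

206/53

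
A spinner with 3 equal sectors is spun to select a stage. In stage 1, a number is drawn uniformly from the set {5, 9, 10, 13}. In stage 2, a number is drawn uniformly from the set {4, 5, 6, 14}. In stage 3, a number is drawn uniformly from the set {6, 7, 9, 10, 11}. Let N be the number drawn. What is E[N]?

251/30

E[N | stage 1] = (5+9+10+13)/4 = 37/4.
E[N | stage 2] = (4+5+6+14)/4 = 29/4.
E[N | stage 3] = (6+7+9+10+11)/5 = 43/5.
By the law of total expectation,
E[N] = (1/3)·(37/4) + (1/3)·(29/4) + (1/3)·(43/5) = 251/30.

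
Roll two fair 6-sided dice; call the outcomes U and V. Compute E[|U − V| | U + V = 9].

Outcomes with U + V = 9: (3,6), (4,5), (5,4), (6,3), each with probability 1/36.
E[|U − V| | U + V = 9] = (3 + 1 + 1 + 3) / 4 = 2.

2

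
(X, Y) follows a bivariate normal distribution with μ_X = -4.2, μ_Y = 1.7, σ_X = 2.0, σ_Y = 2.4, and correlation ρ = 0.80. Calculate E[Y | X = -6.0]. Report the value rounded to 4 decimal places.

-0.0280

For a bivariate normal, E[Y | X=x] = μ_Y + ρ·(σ_Y/σ_X)·(x − μ_X).
E[Y | X=-6.0] = 1.7 + (0.80)·(2.4/2.0)·(-6.0 − (-4.2)) = 1.7 + (0.96)·(-1.8) = -0.0280.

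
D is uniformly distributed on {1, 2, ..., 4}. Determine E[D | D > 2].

7/2

Given D > 2, D is equally likely to be any of {3, 4}.
E[D | D > 2] = (3 + 4) / 2 = 7/2.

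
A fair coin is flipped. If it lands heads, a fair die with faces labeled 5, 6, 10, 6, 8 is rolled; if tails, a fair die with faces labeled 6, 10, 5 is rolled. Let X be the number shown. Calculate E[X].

7

E[X | heads] = (5+6+10+6+8)/5 = 7.
E[X | tails] = (6+10+5)/3 = 7.
E[X] = (1/2)·(7) + (1/2)·(7) = 7.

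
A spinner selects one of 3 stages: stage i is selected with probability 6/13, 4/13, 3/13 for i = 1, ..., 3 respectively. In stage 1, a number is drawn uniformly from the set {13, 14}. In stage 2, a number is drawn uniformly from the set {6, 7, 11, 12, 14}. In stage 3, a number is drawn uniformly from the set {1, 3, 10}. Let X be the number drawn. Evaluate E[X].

E[X | stage 1] = (13+14)/2 = 27/2.
E[X | stage 2] = (6+7+11+12+14)/5 = 10.
E[X | stage 3] = (1+3+10)/3 = 14/3.
E[X] = (6/13)·(27/2) + (4/13)·(10) + (3/13)·(14/3) = 135/13.

135/13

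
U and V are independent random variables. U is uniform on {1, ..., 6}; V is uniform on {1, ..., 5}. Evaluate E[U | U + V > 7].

5

Outcomes with U + V > 7: (3,5), (4,4), (4,5), (5,3), (5,4), (5,5), (6,2), (6,3), (6,4), (6,5), each with probability 1/30.
E[U | U + V > 7] = (3 + 4 + 4 + 5 + 5 + 5 + 6 + 6 + 6 + 6) / 10 = 5.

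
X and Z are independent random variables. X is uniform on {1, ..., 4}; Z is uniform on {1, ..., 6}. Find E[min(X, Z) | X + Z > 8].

Outcomes with X + Z > 8: (3,6), (4,5), (4,6), each with probability 1/24.
E[min(X, Z) | X + Z > 8] = (3 + 4 + 4) / 3 = 11/3.

11/3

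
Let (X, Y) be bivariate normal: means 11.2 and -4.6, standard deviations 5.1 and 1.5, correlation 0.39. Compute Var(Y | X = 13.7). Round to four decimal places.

1.9078

The conditional variance in a bivariate normal is σ_Y²(1 − ρ²), independent of x.
Var(Y | X=13.7) = (1.5)²·(1 − (0.39)²) = 2.25·0.8479 = 1.9078.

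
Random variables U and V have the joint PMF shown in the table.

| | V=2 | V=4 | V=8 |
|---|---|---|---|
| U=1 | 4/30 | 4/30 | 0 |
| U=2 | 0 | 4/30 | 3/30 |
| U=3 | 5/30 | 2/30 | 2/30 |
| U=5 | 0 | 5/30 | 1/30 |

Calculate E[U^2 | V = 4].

P(V = 4) = 1/2.
Σ U^2·P over the event = 1·(4/30) + 4·(4/30) + 9·(2/30) + 25·(5/30) = 163/30.
E[U^2 | V = 4] = (163/30) / (1/2) = 163/15.

163/15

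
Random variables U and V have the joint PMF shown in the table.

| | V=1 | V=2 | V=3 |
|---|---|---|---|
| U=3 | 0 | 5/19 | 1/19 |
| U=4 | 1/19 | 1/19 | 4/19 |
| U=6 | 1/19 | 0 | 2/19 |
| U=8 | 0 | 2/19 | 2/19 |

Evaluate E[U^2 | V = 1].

26

P(V = 1) = 2/19.
Σ U^2·P over the event = 16·(1/19) + 36·(1/19) = 52/19.
E[U^2 | V = 1] = (52/19) / (2/19) = 26.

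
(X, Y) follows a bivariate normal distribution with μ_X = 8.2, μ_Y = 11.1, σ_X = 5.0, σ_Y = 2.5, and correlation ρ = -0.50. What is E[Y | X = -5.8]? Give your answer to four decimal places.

The regression of Y on X has slope ρ·σ_Y/σ_X and passes through (μ_X, μ_Y).
E[Y | X=-5.8] = 11.1 + (-0.50)·(2.5/5.0)·(-5.8 − (8.2)) = 11.1 + (-0.25)·(-14) = 14.6000.

14.6000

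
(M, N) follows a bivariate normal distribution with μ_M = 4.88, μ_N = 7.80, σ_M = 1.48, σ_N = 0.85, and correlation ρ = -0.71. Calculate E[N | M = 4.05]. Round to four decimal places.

For a bivariate normal, E[N | M=x] = μ_N + ρ·(σ_N/σ_M)·(x − μ_M).
E[N | M=4.05] = 7.80 + (-0.71)·(0.85/1.48)·(4.05 − (4.88)) = 7.80 + (-0.40777)·(-0.83) = 8.1384.

8.1384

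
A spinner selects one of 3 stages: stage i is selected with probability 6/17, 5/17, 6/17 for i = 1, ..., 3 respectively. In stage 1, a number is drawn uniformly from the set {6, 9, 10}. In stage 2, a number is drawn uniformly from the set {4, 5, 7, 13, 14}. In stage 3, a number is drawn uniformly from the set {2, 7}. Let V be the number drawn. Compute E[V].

E[V | stage 1] = (6+9+10)/3 = 25/3.
E[V | stage 2] = (4+5+7+13+14)/5 = 43/5.
E[V | stage 3] = (2+7)/2 = 9/2.
E[V] = (6/17)·(25/3) + (5/17)·(43/5) + (6/17)·(9/2) = 120/17.

120/17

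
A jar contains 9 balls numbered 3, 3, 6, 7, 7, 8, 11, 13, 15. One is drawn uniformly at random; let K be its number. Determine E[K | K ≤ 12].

45/7

P(K ≤ 12) = 7/9.
Σ over the event: 3·2/9 + 6·1/9 + 7·2/9 + 8·1/9 + 11·1/9 = 5.
E[K | K ≤ 12] = (5) / (7/9) = 45/7.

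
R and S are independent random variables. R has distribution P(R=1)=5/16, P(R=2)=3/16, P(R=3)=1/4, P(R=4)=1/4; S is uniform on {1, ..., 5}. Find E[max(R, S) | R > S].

P(R > S) = 23/80.
Summing max(R,S)·P(x,y) over outcomes with R > S gives 39/40.
E[max(R, S) | R > S] = (39/40) / (23/80) = 78/23.

78/23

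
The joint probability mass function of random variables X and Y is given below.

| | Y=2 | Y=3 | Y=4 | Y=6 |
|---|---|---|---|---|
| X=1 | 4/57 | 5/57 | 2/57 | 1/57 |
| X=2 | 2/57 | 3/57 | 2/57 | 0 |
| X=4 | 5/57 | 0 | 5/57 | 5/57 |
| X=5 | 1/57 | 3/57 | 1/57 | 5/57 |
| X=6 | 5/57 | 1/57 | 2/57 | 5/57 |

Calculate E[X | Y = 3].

P(Y = 3) = 4/19.
Σ X·P over the event = 1·(5/57) + 2·(3/57) + 5·(3/57) + 6·(1/57) = 32/57.
E[X | Y = 3] = (32/57) / (4/19) = 8/3.

8/3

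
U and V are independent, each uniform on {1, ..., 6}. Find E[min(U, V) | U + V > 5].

3

P(U + V > 5) = 13/18.
Summing min(U,V)·P(x,y) over outcomes with U + V > 5 gives 13/6.
E[min(U, V) | U + V > 5] = (13/6) / (13/18) = 3.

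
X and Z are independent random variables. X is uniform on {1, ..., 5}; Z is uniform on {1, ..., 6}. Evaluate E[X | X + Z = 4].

2

Outcomes with X + Z = 4: (1,3), (2,2), (3,1), each with probability 1/30.
E[X | X + Z = 4] = (1 + 2 + 3) / 3 = 2.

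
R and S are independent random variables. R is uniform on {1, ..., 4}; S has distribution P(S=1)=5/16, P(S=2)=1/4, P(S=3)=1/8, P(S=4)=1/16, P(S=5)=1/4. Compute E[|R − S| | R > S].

P(R > S) = 25/64.
Summing |R−S|·P(x,y) over outcomes with R > S gives 11/16.
E[|R − S| | R > S] = (11/16) / (25/64) = 44/25.

44/25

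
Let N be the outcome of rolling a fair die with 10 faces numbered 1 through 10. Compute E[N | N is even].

Given N is even, N is equally likely to be any of {2, 4, 6, 8, 10}.
E[N | N is even] = (2 + 4 + 6 + 8 + 10) / 5 = 6.

6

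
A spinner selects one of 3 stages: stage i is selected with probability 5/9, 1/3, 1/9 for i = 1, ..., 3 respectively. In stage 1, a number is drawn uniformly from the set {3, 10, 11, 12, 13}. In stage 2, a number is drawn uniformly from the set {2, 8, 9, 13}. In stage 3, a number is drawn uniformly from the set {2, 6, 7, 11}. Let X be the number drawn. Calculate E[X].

E[X | stage 1] = (3+10+11+12+13)/5 = 49/5.
E[X | stage 2] = (2+8+9+13)/4 = 8.
E[X | stage 3] = (2+6+7+11)/4 = 13/2.
E[X] = (5/9)·(49/5) + (1/3)·(8) + (1/9)·(13/2) = 53/6.

53/6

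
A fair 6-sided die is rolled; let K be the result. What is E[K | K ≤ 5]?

Given K ≤ 5, K is equally likely to be any of {1, 2, 3, 4, 5}.
E[K | K ≤ 5] = (1 + 2 + 3 + 4 + 5) / 5 = 3.

3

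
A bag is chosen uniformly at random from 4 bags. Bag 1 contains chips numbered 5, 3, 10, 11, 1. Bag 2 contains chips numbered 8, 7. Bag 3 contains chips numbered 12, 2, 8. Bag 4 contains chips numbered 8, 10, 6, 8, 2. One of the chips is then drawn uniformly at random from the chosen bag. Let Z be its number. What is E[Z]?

E[Z | bag 1] = (5+3+10+11+1)/5 = 6.
E[Z | bag 2] = (8+7)/2 = 15/2.
E[Z | bag 3] = (12+2+8)/3 = 22/3.
E[Z | bag 4] = (8+10+6+8+2)/5 = 34/5.
E[Z] = (1/4)·(6) + (1/4)·(15/2) + (1/4)·(22/3) + (1/4)·(34/5) = 829/120.

829/120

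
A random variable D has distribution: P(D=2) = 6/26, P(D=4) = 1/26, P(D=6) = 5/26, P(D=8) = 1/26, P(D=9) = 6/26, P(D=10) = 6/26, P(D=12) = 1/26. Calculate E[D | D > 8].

126/13

P(D > 8) = 1/2.
Σ over the event: 9·3/13 + 10·3/13 + 12·1/26 = 63/13.
E[D | D > 8] = (63/13) / (1/2) = 126/13.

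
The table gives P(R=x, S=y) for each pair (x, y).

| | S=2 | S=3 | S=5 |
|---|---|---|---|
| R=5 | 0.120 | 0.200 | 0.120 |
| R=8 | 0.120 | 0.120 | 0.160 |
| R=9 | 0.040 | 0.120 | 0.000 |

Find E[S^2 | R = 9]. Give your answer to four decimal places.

P(R = 9) = 0.160.
Summing S^2·P(R=x,S=y) over the conditioning event gives 1.240.
E[S^2 | R = 9] = (1.240) / (0.160) = 7.7500.

7.7500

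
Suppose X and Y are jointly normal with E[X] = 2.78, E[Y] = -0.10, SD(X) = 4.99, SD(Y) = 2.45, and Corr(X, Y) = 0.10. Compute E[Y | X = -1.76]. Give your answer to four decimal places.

-0.3229

E[Y | X=x] = μ_Y + ρ(σ_Y/σ_X)(x − μ_X) for jointly normal variables.
E[Y | X=-1.76] = -0.10 + (0.10)·(2.45/4.99)·(-1.76 − (2.78)) = -0.10 + (0.049098)·(-4.54) = -0.3229.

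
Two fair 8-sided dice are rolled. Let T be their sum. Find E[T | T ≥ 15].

P(T ≥ 15) = 3/64.
Σ over the event: 15·1/32 + 16·1/64 = 23/32.
E[T | T ≥ 15] = (23/32) / (3/64) = 46/3.

46/3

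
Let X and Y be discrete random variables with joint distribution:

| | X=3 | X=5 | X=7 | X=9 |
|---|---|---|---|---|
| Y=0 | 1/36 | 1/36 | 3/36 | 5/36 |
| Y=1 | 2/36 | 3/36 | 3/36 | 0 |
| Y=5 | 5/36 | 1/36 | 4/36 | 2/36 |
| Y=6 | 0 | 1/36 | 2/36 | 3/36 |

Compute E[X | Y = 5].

11/2

P(Y = 5) = 1/3.
Summing X·P(X=x,Y=y) over the conditioning event gives 11/6.
E[X | Y = 5] = (11/6) / (1/3) = 11/2.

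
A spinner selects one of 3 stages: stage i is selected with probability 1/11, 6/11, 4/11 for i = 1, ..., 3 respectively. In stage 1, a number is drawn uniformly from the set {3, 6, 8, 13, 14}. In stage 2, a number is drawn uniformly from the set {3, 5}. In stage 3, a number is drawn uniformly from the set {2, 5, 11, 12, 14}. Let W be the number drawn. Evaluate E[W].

E[W | stage 1] = (3+6+8+13+14)/5 = 44/5.
E[W | stage 2] = (3+5)/2 = 4.
E[W | stage 3] = (2+5+11+12+14)/5 = 44/5.
E[W] = (1/11)·(44/5) + (6/11)·(4) + (4/11)·(44/5) = 68/11.

68/11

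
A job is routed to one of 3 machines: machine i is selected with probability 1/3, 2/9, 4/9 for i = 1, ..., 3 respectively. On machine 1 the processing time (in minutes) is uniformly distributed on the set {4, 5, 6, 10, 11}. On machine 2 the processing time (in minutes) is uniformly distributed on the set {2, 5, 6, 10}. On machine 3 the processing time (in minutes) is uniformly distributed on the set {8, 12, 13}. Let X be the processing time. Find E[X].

E[X | machine 1] = (4+5+6+10+11)/5 = 36/5.
E[X | machine 2] = (2+5+6+10)/4 = 23/4.
E[X | machine 3] = (8+12+13)/3 = 11.
By the law of total expectation,
E[X] = (1/3)·(36/5) + (2/9)·(23/4) + (4/9)·(11) = 257/30.

257/30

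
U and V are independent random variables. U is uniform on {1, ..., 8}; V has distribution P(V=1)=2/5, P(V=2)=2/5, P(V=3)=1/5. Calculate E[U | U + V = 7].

26/5

P(U + V = 7) = 1/8.
Summing U·P(x,y) over outcomes with U + V = 7 gives 13/20.
E[U | U + V = 7] = (13/20) / (1/8) = 26/5.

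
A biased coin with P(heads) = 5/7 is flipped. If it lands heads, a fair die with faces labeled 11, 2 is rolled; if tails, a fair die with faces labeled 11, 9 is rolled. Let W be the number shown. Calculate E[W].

E[W | heads] = (11+2)/2 = 13/2.
E[W | tails] = (11+9)/2 = 10.
By the law of total expectation,
E[W] = (5/7)·(13/2) + (2/7)·(10) = 15/2.

15/2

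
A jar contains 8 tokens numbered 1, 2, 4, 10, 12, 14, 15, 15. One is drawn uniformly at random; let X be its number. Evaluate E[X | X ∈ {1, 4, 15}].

35/4

P(X ∈ {1, 4, 15}) = 1/2.
Σ over the event: 1·1/8 + 4·1/8 + 15·1/4 = 35/8.
E[X | X ∈ {1, 4, 15}] = (35/8) / (1/2) = 35/4.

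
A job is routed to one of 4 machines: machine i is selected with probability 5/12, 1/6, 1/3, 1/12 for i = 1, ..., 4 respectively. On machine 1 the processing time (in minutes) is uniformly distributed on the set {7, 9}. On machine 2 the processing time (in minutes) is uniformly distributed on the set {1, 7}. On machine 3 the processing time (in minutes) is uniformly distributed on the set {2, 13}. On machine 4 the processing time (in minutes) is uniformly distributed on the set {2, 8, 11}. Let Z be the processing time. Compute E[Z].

85/12

E[Z | machine 1] = (7+9)/2 = 8.
E[Z | machine 2] = (1+7)/2 = 4.
E[Z | machine 3] = (2+13)/2 = 15/2.
E[Z | machine 4] = (2+8+11)/3 = 7.
E[Z] = (5/12)·(8) + (1/6)·(4) + (1/3)·(15/2) + (1/12)·(7) = 85/12.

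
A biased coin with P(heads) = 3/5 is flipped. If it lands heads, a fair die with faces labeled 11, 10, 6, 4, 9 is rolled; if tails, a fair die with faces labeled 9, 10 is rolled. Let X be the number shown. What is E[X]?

E[X | heads] = (11+10+6+4+9)/5 = 8.
E[X | tails] = (9+10)/2 = 19/2.
E[X] = (3/5)·(8) + (2/5)·(19/2) = 43/5.

43/5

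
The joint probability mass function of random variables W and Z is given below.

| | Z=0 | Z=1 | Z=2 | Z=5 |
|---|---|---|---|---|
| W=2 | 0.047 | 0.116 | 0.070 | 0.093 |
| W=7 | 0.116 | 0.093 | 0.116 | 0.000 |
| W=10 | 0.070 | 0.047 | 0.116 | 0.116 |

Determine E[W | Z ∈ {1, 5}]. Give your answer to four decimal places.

P(Z ∈ {1, 5}) = 0.465.
Σ W·P over the event = 2·(0.116) + 2·(0.093) + 7·(0.093) + 10·(0.047) + 10·(0.116) = 2.699.
E[W | Z ∈ {1, 5}] = (2.699) / (0.465) = 5.8043.

5.8043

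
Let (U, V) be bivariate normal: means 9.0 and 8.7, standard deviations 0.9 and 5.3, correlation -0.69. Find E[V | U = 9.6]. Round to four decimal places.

The regression of V on U has slope ρ·σ_V/σ_U and passes through (μ_U, μ_V).
E[V | U=9.6] = 8.7 + (-0.69)·(5.3/0.9)·(9.6 − (9.0)) = 8.7 + (-4.0633)·(0.6) = 6.2620.

6.2620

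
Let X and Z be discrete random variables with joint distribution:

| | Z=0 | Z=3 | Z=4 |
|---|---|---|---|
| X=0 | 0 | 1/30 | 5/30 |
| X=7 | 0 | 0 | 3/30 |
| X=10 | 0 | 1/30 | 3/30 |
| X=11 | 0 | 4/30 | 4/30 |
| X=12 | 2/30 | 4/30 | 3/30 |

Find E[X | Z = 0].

P(Z = 0) = 1/15.
Σ X·P over the event = 12·(2/30) = 4/5.
E[X | Z = 0] = (4/5) / (1/15) = 12.

12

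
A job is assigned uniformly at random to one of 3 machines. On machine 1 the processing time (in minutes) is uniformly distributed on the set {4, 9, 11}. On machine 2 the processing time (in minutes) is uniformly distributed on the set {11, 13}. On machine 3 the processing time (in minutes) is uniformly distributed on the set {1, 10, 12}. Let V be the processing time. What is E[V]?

83/9

E[V | machine 1] = (4+9+11)/3 = 8.
E[V | machine 2] = (11+13)/2 = 12.
E[V | machine 3] = (1+10+12)/3 = 23/3.
By the law of total expectation,
E[V] = (1/3)·(8) + (1/3)·(12) + (1/3)·(23/3) = 83/9.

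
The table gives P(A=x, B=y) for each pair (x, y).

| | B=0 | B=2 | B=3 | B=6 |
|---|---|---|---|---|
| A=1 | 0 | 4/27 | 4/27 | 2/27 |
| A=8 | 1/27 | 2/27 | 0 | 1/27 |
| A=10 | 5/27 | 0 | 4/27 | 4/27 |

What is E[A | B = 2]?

P(B = 2) = 2/9.
Σ A·P over the event = 1·(4/27) + 8·(2/27) = 20/27.
E[A | B = 2] = (20/27) / (2/9) = 10/3.

10/3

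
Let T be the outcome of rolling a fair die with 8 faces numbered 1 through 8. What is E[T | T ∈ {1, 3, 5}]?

P(T ∈ {1, 3, 5}) = 3/8.
Σ over the event: 1·1/8 + 3·1/8 + 5·1/8 = 9/8.
E[T | T ∈ {1, 3, 5}] = (9/8) / (3/8) = 3.

3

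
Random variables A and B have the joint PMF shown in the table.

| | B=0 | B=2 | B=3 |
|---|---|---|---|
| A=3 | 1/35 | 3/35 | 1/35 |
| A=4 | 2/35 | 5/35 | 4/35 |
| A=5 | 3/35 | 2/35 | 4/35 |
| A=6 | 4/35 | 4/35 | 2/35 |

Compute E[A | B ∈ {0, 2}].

113/24

P(B ∈ {0, 2}) = 24/35.
Σ A·P over the event = 3·(1/35) + 3·(3/35) + 4·(2/35) + 4·(5/35) + 5·(3/35) + 5·(2/35) + 6·(4/35) + 6·(4/35) = 113/35.
E[A | B ∈ {0, 2}] = (113/35) / (24/35) = 113/24.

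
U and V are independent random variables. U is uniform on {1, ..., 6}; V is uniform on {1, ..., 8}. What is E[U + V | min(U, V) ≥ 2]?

9

P(min(U, V) ≥ 2) = 35/48.
Summing (U+V)·P(x,y) over outcomes with min(U, V) ≥ 2 gives 105/16.
E[U + V | min(U, V) ≥ 2] = (105/16) / (35/48) = 9.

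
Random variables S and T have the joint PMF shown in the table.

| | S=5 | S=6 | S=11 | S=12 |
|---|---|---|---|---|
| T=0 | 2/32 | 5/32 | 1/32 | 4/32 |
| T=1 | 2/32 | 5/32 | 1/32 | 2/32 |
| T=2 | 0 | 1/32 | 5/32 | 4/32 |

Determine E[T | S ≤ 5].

1/2

P(S ≤ 5) = 1/8.
Σ T·P over the event = 0·(2/32) + 1·(2/32) = 1/16.
E[T | S ≤ 5] = (1/16) / (1/8) = 1/2.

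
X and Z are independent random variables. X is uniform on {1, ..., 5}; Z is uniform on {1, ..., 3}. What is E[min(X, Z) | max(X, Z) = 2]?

Outcomes with max(X, Z) = 2: (1,2), (2,1), (2,2), each with probability 1/15.
E[min(X, Z) | max(X, Z) = 2] = (1 + 1 + 2) / 3 = 4/3.

4/3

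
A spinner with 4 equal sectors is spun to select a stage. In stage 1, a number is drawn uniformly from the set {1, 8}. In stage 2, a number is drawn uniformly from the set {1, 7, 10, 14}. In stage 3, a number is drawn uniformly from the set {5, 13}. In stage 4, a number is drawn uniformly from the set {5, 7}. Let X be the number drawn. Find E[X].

55/8

E[X | stage 1] = (1+8)/2 = 9/2.
E[X | stage 2] = (1+7+10+14)/4 = 8.
E[X | stage 3] = (5+13)/2 = 9.
E[X | stage 4] = (5+7)/2 = 6.
E[X] = (1/4)·(9/2) + (1/4)·(8) + (1/4)·(9) + (1/4)·(6) = 55/8.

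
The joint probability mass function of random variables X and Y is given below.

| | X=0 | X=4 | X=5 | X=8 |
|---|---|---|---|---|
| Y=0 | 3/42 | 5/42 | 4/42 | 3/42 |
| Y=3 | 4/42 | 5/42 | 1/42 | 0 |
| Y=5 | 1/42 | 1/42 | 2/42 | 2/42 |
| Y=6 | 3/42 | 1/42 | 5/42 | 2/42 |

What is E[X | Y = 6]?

45/11

P(Y = 6) = 11/42.
Σ X·P over the event = 0·(3/42) + 4·(1/42) + 5·(5/42) + 8·(2/42) = 15/14.
E[X | Y = 6] = (15/14) / (11/42) = 45/11.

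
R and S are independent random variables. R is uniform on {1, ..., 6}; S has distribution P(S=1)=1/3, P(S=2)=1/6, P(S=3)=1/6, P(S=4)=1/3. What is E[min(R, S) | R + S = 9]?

11/3

P(R + S = 9) = 1/12.
Summing min(R,S)·P(x,y) over outcomes with R + S = 9 gives 11/36.
E[min(R, S) | R + S = 9] = (11/36) / (1/12) = 11/3.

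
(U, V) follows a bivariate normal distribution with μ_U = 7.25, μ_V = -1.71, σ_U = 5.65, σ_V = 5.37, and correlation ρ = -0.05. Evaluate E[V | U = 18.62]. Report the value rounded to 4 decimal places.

-2.2503

E[V | U=x] = μ_V + ρ(σ_V/σ_U)(x − μ_U) for jointly normal variables.
E[V | U=18.62] = -1.71 + (-0.05)·(5.37/5.65)·(18.62 − (7.25)) = -1.71 + (-0.047522)·(11.37) = -2.2503.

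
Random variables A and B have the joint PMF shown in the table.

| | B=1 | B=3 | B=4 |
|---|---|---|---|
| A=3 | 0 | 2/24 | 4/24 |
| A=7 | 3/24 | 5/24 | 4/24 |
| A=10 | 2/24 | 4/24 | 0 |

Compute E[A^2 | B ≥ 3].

895/19

P(B ≥ 3) = 19/24.
Summing A^2·P(A=x,B=y) over the conditioning event gives 895/24.
E[A^2 | B ≥ 3] = (895/24) / (19/24) = 895/19.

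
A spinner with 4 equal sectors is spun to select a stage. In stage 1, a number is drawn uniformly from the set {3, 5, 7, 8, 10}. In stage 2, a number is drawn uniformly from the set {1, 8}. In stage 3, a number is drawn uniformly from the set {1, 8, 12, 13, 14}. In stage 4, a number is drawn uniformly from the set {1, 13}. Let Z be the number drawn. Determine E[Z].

277/40

E[Z | stage 1] = (3+5+7+8+10)/5 = 33/5.
E[Z | stage 2] = (1+8)/2 = 9/2.
E[Z | stage 3] = (1+8+12+13+14)/5 = 48/5.
E[Z | stage 4] = (1+13)/2 = 7.
E[Z] = (1/4)·(33/5) + (1/4)·(9/2) + (1/4)·(48/5) + (1/4)·(7) = 277/40.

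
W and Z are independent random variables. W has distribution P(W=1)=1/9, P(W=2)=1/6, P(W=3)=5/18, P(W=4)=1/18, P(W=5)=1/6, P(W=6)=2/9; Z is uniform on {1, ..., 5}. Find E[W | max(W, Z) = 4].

39/14

P(max(W, Z) = 4) = 7/45.
Summing W·P(x,y) over outcomes with max(W, Z) = 4 gives 13/30.
E[W | max(W, Z) = 4] = (13/30) / (7/45) = 39/14.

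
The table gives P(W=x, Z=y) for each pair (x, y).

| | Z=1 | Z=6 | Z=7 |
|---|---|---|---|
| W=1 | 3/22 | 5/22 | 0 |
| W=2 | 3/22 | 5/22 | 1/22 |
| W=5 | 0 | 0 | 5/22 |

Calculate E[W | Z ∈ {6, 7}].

P(Z ∈ {6, 7}) = 8/11.
Σ W·P over the event = 1·(5/22) + 2·(5/22) + 2·(1/22) + 5·(5/22) = 21/11.
E[W | Z ∈ {6, 7}] = (21/11) / (8/11) = 21/8.

21/8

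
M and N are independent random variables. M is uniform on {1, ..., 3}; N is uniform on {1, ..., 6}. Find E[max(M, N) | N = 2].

7/3

Outcomes with N = 2: (1,2), (2,2), (3,2), each with probability 1/18.
E[max(M, N) | N = 2] = (2 + 2 + 3) / 3 = 7/3.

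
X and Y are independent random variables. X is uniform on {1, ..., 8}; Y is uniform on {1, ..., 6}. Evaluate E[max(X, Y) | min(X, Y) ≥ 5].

53/8

Outcomes with min(X, Y) ≥ 5: (5,5), (5,6), (6,5), (6,6), (7,5), (7,6), (8,5), (8,6), each with probability 1/48.
E[max(X, Y) | min(X, Y) ≥ 5] = (5 + 6 + 6 + 6 + 7 + 7 + 8 + 8) / 8 = 53/8.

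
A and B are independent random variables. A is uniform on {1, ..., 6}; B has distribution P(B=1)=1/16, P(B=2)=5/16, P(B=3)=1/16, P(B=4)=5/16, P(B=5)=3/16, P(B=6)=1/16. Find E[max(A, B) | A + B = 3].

P(A + B = 3) = 1/16.
Summing max(A,B)·P(x,y) over outcomes with A + B = 3 gives 1/8.
E[max(A, B) | A + B = 3] = (1/8) / (1/16) = 2.

2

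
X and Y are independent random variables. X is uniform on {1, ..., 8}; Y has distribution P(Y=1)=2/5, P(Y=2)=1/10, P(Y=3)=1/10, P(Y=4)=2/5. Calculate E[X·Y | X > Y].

712/55

P(X > Y) = 11/16.
Summing XY·P(x,y) over outcomes with X > Y gives 89/10.
E[X·Y | X > Y] = (89/10) / (11/16) = 712/55.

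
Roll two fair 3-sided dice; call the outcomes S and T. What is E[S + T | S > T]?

Outcomes with S > T: (2,1), (3,1), (3,2), each with probability 1/9.
E[S + T | S > T] = (3 + 4 + 5) / 3 = 4.

4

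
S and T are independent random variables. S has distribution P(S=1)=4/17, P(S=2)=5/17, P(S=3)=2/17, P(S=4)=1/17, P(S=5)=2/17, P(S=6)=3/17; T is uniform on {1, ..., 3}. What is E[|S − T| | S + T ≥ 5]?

P(S + T ≥ 5) = 9/17.
Summing |S−T|·P(x,y) over outcomes with S + T ≥ 5 gives 67/51.
E[|S − T| | S + T ≥ 5] = (67/51) / (9/17) = 67/27.

67/27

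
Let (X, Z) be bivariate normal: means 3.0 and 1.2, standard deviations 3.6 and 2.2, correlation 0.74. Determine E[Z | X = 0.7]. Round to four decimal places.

For a bivariate normal, E[Z | X=x] = μ_Z + ρ·(σ_Z/σ_X)·(x − μ_X).
E[Z | X=0.7] = 1.2 + (0.74)·(2.2/3.6)·(0.7 − (3.0)) = 1.2 + (0.45222)·(-2.3) = 0.1599.

0.1599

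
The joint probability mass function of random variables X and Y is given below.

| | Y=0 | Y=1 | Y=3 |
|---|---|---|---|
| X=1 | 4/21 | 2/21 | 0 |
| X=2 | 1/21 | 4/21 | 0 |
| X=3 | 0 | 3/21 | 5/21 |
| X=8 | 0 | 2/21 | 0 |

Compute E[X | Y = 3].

P(Y = 3) = 5/21.
Summing X·P(X=x,Y=y) over the conditioning event gives 5/7.
E[X | Y = 3] = (5/7) / (5/21) = 3.

3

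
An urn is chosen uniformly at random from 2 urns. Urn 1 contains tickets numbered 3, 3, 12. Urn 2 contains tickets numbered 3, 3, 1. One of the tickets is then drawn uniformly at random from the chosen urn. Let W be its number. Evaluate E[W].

E[W | urn 1] = (3+3+12)/3 = 6.
E[W | urn 2] = (3+3+1)/3 = 7/3.
E[W] = (1/2)·(6) + (1/2)·(7/3) = 25/6.

25/6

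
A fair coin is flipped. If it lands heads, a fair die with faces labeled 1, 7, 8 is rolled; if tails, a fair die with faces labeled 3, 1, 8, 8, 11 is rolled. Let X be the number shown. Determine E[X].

173/30

E[X | heads] = (1+7+8)/3 = 16/3.
E[X | tails] = (3+1+8+8+11)/5 = 31/5.
By the law of total expectation,
E[X] = (1/2)·(16/3) + (1/2)·(31/5) = 173/30.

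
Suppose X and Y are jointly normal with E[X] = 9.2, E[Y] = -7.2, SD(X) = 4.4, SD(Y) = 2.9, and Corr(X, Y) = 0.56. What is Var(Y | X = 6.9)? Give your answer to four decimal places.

5.7726

Var(Y | X=x) = (1 − ρ²)·σ_Y².
Var(Y | X=6.9) = (2.9)²·(1 − (0.56)²) = 8.41·0.6864 = 5.7726.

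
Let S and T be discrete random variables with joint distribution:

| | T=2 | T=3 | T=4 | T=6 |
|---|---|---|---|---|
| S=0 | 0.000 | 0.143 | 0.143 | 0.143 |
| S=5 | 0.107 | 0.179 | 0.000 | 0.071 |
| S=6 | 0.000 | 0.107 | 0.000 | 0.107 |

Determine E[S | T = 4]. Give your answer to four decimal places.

P(T = 4) = 0.143.
Summing S·P(S=x,T=y) over the conditioning event gives 0.000.
E[S | T = 4] = (0.000) / (0.143) = 0.0000.

0.0000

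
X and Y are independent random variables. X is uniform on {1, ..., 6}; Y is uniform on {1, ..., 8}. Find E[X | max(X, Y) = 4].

22/7

Outcomes with max(X, Y) = 4: (1,4), (2,4), (3,4), (4,1), (4,2), (4,3), (4,4), each with probability 1/48.
E[X | max(X, Y) = 4] = (1 + 2 + 3 + 4 + 4 + 4 + 4) / 7 = 22/7.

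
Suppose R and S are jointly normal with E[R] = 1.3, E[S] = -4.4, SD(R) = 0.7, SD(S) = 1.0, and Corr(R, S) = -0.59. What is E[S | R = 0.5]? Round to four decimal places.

-3.7257

The regression of S on R has slope ρ·σ_S/σ_R and passes through (μ_R, μ_S).
E[S | R=0.5] = -4.4 + (-0.59)·(1.0/0.7)·(0.5 − (1.3)) = -4.4 + (-0.84286)·(-0.8) = -3.7257.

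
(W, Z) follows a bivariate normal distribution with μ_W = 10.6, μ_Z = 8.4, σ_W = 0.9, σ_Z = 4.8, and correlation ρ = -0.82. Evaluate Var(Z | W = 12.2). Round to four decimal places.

For a bivariate normal, Var(Z | W=x) = σ_Z²(1 − ρ²).
Var(Z | W=12.2) = (4.8)²·(1 − (-0.82)²) = 23.04·0.3276 = 7.5479.

7.5479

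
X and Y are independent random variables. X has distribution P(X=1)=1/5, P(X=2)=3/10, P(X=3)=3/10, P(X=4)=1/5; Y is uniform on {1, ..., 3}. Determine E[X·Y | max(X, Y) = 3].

P(max(X, Y) = 3) = 7/15.
Summing XY·P(x,y) over outcomes with max(X, Y) = 3 gives 13/5.
E[X·Y | max(X, Y) = 3] = (13/5) / (7/15) = 39/7.

39/7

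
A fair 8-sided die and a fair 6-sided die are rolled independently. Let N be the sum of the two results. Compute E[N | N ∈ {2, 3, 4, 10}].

70/11

P(N ∈ {2, 3, 4, 10}) = 11/48.
Σ over the event: 2·1/48 + 3·1/24 + 4·1/16 + 10·5/48 = 35/24.
E[N | N ∈ {2, 3, 4, 10}] = (35/24) / (11/48) = 70/11.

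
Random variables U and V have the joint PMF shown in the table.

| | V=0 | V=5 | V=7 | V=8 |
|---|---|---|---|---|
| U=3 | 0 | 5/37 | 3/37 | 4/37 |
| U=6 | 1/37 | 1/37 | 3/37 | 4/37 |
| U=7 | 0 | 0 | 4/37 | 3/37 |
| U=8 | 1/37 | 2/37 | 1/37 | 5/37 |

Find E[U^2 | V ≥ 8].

P(V ≥ 8) = 16/37.
Σ U^2·P over the event = 9·(4/37) + 36·(4/37) + 49·(3/37) + 64·(5/37) = 647/37.
E[U^2 | V ≥ 8] = (647/37) / (16/37) = 647/16.

647/16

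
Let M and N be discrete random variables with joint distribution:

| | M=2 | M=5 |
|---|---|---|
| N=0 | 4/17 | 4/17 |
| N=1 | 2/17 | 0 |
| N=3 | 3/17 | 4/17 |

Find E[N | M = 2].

11/9

P(M = 2) = 9/17.
Σ N·P over the event = 0·(4/17) + 1·(2/17) + 3·(3/17) = 11/17.
E[N | M = 2] = (11/17) / (9/17) = 11/9.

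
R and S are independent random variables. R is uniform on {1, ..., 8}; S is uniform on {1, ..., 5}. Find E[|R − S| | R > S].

P(R > S) = 5/8.
Summing |R−S|·P(x,y) over outcomes with R > S gives 2.
E[|R − S| | R > S] = (2) / (5/8) = 16/5.

16/5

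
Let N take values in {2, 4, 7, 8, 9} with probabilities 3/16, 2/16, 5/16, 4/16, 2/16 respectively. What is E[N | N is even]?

46/9

P(N is even) = 9/16.
Σ over the event: 2·3/16 + 4·1/8 + 8·1/4 = 23/8.
E[N | N is even] = (23/8) / (9/16) = 46/9.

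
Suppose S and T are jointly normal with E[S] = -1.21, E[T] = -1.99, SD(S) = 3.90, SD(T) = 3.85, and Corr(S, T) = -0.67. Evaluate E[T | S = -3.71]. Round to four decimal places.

The regression of T on S has slope ρ·σ_T/σ_S and passes through (μ_S, μ_T).
E[T | S=-3.71] = -1.99 + (-0.67)·(3.85/3.90)·(-3.71 − (-1.21)) = -1.99 + (-0.66141)·(-2.5) = -0.3365.

-0.3365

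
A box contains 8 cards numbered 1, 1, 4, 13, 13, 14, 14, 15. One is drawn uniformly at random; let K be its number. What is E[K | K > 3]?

P(K > 3) = 3/4.
Σ over the event: 4·1/8 + 13·1/4 + 14·1/4 + 15·1/8 = 73/8.
E[K | K > 3] = (73/8) / (3/4) = 73/6.

73/6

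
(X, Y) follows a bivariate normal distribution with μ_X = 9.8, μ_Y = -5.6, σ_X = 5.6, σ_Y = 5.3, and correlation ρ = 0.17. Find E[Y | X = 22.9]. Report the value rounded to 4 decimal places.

The regression of Y on X has slope ρ·σ_Y/σ_X and passes through (μ_X, μ_Y).
E[Y | X=22.9] = -5.6 + (0.17)·(5.3/5.6)·(22.9 − (9.8)) = -5.6 + (0.16089)·(13.1) = -3.4923.

-3.4923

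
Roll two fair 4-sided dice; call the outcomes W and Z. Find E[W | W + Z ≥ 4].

P(W + Z ≥ 4) = 13/16.
Summing W·P(x,y) over outcomes with W + Z ≥ 4 gives 9/4.
E[W | W + Z ≥ 4] = (9/4) / (13/16) = 36/13.

36/13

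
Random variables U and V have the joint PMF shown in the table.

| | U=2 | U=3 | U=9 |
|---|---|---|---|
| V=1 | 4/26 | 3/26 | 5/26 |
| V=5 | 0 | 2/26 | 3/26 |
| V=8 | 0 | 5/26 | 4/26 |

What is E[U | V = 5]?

P(V = 5) = 5/26.
Σ U·P over the event = 3·(2/26) + 9·(3/26) = 33/26.
E[U | V = 5] = (33/26) / (5/26) = 33/5.

33/5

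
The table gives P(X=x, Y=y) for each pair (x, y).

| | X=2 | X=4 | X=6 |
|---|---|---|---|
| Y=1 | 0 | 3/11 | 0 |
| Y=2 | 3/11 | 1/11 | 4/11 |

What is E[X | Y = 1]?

4

P(Y = 1) = 3/11.
Σ X·P over the event = 4·(3/11) = 12/11.
E[X | Y = 1] = (12/11) / (3/11) = 4.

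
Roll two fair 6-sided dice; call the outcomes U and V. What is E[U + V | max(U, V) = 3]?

24/5

P(max(U, V) = 3) = 5/36.
Summing (U+V)·P(x,y) over outcomes with max(U, V) = 3 gives 2/3.
E[U + V | max(U, V) = 3] = (2/3) / (5/36) = 24/5.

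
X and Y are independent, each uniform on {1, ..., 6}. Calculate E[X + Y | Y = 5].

17/2

Outcomes with Y = 5: (1,5), (2,5), (3,5), (4,5), (5,5), (6,5), each with probability 1/36.
E[X + Y | Y = 5] = (6 + 7 + 8 + 9 + 10 + 11) / 6 = 17/2.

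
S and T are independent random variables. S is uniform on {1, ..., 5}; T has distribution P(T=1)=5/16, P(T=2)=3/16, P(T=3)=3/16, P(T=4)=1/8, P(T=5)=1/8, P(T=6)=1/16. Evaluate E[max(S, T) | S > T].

P(S > T) = 37/80.
Summing max(S,T)·P(x,y) over outcomes with S > T gives 143/80.
E[max(S, T) | S > T] = (143/80) / (37/80) = 143/37.

143/37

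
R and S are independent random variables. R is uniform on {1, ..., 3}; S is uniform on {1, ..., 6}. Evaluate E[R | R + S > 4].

13/6

P(R + S > 4) = 2/3.
Summing R·P(x,y) over outcomes with R + S > 4 gives 13/9.
E[R | R + S > 4] = (13/9) / (2/3) = 13/6.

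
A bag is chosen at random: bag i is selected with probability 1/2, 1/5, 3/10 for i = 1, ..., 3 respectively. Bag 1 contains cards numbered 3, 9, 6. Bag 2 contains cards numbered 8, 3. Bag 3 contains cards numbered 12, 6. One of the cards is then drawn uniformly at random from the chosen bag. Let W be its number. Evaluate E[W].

34/5

E[W | bag 1] = (3+9+6)/3 = 6.
E[W | bag 2] = (8+3)/2 = 11/2.
E[W | bag 3] = (12+6)/2 = 9.
By the law of total expectation,
E[W] = (1/2)·(6) + (1/5)·(11/2) + (3/10)·(9) = 34/5.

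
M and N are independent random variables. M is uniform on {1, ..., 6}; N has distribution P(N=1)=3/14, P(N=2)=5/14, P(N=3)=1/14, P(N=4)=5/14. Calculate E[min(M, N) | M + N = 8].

P(M + N = 8) = 11/84.
Summing min(M,N)·P(x,y) over outcomes with M + N = 8 gives 11/28.
E[min(M, N) | M + N = 8] = (11/28) / (11/84) = 3.

3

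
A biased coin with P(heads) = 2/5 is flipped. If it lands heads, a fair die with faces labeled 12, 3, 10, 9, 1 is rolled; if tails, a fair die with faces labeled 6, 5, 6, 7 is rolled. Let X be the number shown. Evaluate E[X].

32/5

E[X | heads] = (12+3+10+9+1)/5 = 7.
E[X | tails] = (6+5+6+7)/4 = 6.
E[X] = (2/5)·(7) + (3/5)·(6) = 32/5.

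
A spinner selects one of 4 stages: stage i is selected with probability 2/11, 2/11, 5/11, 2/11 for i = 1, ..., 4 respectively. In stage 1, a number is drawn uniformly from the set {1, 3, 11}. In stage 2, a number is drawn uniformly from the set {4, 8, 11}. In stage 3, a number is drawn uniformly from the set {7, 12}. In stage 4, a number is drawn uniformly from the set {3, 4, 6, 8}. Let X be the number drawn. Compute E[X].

E[X | stage 1] = (1+3+11)/3 = 5.
E[X | stage 2] = (4+8+11)/3 = 23/3.
E[X | stage 3] = (7+12)/2 = 19/2.
E[X | stage 4] = (3+4+6+8)/4 = 21/4.
E[X] = (2/11)·(5) + (2/11)·(23/3) + (5/11)·(19/2) + (2/11)·(21/4) = 250/33.

250/33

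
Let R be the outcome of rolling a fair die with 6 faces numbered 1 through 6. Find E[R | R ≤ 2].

Given R ≤ 2, R is equally likely to be any of {1, 2}.
E[R | R ≤ 2] = (1 + 2) / 2 = 3/2.

3/2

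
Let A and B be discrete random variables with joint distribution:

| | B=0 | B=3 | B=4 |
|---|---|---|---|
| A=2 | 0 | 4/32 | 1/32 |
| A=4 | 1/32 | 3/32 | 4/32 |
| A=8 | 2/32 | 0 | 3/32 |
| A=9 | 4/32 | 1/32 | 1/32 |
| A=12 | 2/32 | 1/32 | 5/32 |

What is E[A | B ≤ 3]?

P(B ≤ 3) = 9/16.
Σ A·P over the event = 2·(4/32) + 4·(1/32) + 4·(3/32) + 8·(2/32) + 9·(4/32) + 9·(1/32) + 12·(2/32) + 12·(1/32) = 121/32.
E[A | B ≤ 3] = (121/32) / (9/16) = 121/18.

121/18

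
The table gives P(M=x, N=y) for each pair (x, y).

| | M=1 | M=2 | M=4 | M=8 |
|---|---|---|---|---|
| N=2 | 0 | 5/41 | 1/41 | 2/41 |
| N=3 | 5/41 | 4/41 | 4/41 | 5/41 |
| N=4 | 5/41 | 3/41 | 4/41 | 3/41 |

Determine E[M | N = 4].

17/5

P(N = 4) = 15/41.
Σ M·P over the event = 1·(5/41) + 2·(3/41) + 4·(4/41) + 8·(3/41) = 51/41.
E[M | N = 4] = (51/41) / (15/41) = 17/5.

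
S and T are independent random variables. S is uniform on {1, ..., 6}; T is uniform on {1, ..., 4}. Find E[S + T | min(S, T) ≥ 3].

8

Outcomes with min(S, T) ≥ 3: (3,3), (3,4), (4,3), (4,4), (5,3), (5,4), (6,3), (6,4), each with probability 1/24.
E[S + T | min(S, T) ≥ 3] = (6 + 7 + 7 + 8 + 8 + 9 + 9 + 10) / 8 = 8.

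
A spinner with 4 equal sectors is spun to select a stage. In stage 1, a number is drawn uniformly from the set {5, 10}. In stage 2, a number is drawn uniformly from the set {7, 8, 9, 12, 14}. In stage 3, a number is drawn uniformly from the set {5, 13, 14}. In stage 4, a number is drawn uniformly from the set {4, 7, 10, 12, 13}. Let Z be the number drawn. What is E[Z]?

1121/120

E[Z | stage 1] = (5+10)/2 = 15/2.
E[Z | stage 2] = (7+8+9+12+14)/5 = 10.
E[Z | stage 3] = (5+13+14)/3 = 32/3.
E[Z | stage 4] = (4+7+10+12+13)/5 = 46/5.
By the law of total expectation,
E[Z] = (1/4)·(15/2) + (1/4)·(10) + (1/4)·(32/3) + (1/4)·(46/5) = 1121/120.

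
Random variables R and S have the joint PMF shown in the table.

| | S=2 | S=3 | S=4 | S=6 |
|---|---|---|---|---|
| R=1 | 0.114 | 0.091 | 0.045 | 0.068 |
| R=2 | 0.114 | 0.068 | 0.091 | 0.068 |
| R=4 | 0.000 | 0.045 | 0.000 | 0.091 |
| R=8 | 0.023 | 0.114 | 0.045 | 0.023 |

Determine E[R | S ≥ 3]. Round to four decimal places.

P(S ≥ 3) = 0.749.
Summing R·P(R=x,S=y) over the conditioning event gives 2.658.
E[R | S ≥ 3] = (2.658) / (0.749) = 3.5487.

3.5487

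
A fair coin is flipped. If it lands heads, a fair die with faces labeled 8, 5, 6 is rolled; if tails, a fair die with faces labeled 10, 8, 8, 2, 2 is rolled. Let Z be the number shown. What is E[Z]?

E[Z | heads] = (8+5+6)/3 = 19/3.
E[Z | tails] = (10+8+8+2+2)/5 = 6.
By the law of total expectation,
E[Z] = (1/2)·(19/3) + (1/2)·(6) = 37/6.

37/6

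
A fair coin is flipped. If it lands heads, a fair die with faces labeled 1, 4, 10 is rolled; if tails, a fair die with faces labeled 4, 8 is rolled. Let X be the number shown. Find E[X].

E[X | heads] = (1+4+10)/3 = 5.
E[X | tails] = (4+8)/2 = 6.
E[X] = (1/2)·(5) + (1/2)·(6) = 11/2.

11/2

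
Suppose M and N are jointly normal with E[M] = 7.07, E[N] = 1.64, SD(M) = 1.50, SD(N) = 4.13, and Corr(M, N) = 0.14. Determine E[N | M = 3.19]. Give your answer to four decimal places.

0.1444

For a bivariate normal, E[N | M=x] = μ_N + ρ·(σ_N/σ_M)·(x − μ_M).
E[N | M=3.19] = 1.64 + (0.14)·(4.13/1.50)·(3.19 − (7.07)) = 1.64 + (0.38547)·(-3.88) = 0.1444.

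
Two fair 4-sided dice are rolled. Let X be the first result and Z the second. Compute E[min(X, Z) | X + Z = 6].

P(X + Z = 6) = 3/16.
Summing min(X,Z)·P(x,y) over outcomes with X + Z = 6 gives 7/16.
E[min(X, Z) | X + Z = 6] = (7/16) / (3/16) = 7/3.

7/3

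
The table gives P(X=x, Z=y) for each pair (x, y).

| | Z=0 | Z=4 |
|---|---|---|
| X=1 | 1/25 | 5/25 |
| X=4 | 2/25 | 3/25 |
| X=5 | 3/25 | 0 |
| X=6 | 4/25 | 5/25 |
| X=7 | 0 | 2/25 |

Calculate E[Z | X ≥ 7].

P(X ≥ 7) = 2/25.
Σ Z·P over the event = 4·(2/25) = 8/25.
E[Z | X ≥ 7] = (8/25) / (2/25) = 4.

4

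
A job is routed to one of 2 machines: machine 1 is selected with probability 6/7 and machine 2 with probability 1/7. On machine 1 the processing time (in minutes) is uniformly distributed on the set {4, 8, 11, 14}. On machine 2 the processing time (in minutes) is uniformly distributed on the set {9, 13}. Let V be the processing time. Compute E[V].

19/2

E[V | machine 1] = (4+8+11+14)/4 = 37/4.
E[V | machine 2] = (9+13)/2 = 11.
By the law of total expectation,
E[V] = (6/7)·(37/4) + (1/7)·(11) = 19/2.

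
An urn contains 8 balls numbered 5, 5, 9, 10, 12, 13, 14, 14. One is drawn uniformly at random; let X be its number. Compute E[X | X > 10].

P(X > 10) = 1/2.
Σ over the event: 12·1/8 + 13·1/8 + 14·1/4 = 53/8.
E[X | X > 10] = (53/8) / (1/2) = 53/4.

53/4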